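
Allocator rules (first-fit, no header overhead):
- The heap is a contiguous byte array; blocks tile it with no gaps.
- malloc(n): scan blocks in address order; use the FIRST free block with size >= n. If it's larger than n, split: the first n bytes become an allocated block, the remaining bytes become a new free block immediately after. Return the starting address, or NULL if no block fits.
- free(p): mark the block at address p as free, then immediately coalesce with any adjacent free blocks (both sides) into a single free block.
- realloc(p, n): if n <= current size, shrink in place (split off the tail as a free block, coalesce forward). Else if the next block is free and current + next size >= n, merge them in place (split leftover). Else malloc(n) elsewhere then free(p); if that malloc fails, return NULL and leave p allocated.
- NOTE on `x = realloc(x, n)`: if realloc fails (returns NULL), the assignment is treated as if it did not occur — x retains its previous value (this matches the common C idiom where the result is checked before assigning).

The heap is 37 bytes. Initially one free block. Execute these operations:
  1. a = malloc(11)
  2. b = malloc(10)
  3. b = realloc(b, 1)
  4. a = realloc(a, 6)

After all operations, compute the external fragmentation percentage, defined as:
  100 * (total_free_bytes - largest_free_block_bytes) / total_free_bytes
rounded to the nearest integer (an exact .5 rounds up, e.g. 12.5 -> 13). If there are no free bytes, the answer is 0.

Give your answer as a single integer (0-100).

Answer: 17

Derivation:
Op 1: a = malloc(11) -> a = 0; heap: [0-10 ALLOC][11-36 FREE]
Op 2: b = malloc(10) -> b = 11; heap: [0-10 ALLOC][11-20 ALLOC][21-36 FREE]
Op 3: b = realloc(b, 1) -> b = 11; heap: [0-10 ALLOC][11-11 ALLOC][12-36 FREE]
Op 4: a = realloc(a, 6) -> a = 0; heap: [0-5 ALLOC][6-10 FREE][11-11 ALLOC][12-36 FREE]
Free blocks: [5 25] total_free=30 largest=25 -> 100*(30-25)/30 = 500/30 ≈ 16.667 -> rounds to 17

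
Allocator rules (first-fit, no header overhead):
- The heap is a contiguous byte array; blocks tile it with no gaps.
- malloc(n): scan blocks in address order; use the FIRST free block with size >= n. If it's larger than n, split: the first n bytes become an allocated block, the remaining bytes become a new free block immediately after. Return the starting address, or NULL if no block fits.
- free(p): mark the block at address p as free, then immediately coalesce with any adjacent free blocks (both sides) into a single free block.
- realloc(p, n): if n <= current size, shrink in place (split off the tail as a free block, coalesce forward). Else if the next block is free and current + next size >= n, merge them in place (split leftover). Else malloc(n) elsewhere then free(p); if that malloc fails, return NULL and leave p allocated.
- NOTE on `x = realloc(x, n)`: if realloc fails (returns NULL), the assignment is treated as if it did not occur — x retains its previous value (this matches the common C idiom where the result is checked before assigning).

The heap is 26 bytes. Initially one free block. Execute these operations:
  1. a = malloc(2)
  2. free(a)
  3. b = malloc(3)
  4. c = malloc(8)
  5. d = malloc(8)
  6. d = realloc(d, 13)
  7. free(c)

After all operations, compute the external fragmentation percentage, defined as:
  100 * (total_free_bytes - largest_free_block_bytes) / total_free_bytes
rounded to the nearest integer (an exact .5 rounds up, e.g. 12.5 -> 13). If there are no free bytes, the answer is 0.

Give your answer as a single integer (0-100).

Op 1: a = malloc(2) -> a = 0; heap: [0-1 ALLOC][2-25 FREE]
Op 2: free(a) -> (freed a); heap: [0-25 FREE]
Op 3: b = malloc(3) -> b = 0; heap: [0-2 ALLOC][3-25 FREE]
Op 4: c = malloc(8) -> c = 3; heap: [0-2 ALLOC][3-10 ALLOC][11-25 FREE]
Op 5: d = malloc(8) -> d = 11; heap: [0-2 ALLOC][3-10 ALLOC][11-18 ALLOC][19-25 FREE]
Op 6: d = realloc(d, 13) -> d = 11; heap: [0-2 ALLOC][3-10 ALLOC][11-23 ALLOC][24-25 FREE]
Op 7: free(c) -> (freed c); heap: [0-2 ALLOC][3-10 FREE][11-23 ALLOC][24-25 FREE]
Free blocks: [8 2] total_free=10 largest=8 -> 100*(10-8)/10 = 200/10 = 20

Answer: 20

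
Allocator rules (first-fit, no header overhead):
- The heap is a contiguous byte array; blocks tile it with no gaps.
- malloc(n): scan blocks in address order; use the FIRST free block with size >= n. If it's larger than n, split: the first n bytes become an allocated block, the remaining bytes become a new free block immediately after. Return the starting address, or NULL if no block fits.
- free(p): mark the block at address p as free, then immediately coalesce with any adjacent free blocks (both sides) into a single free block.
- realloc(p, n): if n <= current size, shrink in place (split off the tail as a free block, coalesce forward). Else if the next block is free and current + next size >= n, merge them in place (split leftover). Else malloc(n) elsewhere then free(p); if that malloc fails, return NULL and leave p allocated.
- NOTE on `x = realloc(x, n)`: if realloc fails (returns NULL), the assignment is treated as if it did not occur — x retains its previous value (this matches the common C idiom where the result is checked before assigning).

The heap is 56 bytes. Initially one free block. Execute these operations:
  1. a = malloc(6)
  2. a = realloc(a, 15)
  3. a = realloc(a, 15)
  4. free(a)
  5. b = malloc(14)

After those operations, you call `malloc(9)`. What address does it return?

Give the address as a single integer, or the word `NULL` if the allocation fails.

Answer: 14

Derivation:
Op 1: a = malloc(6) -> a = 0; heap: [0-5 ALLOC][6-55 FREE]
Op 2: a = realloc(a, 15) -> a = 0; heap: [0-14 ALLOC][15-55 FREE]
Op 3: a = realloc(a, 15) -> a = 0; heap: [0-14 ALLOC][15-55 FREE]
Op 4: free(a) -> (freed a); heap: [0-55 FREE]
Op 5: b = malloc(14) -> b = 0; heap: [0-13 ALLOC][14-55 FREE]
malloc(9): first-fit scan over [0-13 ALLOC][14-55 FREE] -> 14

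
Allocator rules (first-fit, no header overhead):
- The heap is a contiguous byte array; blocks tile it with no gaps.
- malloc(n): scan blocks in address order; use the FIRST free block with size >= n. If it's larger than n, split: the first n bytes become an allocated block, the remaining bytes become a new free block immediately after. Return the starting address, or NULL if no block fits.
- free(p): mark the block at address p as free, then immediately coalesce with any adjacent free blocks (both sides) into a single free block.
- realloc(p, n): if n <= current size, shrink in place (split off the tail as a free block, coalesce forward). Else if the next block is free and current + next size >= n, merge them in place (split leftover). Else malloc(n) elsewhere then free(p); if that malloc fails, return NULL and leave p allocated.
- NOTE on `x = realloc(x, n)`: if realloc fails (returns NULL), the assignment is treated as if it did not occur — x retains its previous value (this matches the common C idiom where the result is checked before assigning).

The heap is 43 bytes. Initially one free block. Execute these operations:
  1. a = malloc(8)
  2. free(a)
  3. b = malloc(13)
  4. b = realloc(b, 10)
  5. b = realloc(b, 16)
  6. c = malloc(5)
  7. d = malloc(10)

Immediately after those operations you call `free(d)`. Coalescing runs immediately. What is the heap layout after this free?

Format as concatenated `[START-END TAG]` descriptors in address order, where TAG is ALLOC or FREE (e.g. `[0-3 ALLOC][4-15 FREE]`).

Op 1: a = malloc(8) -> a = 0; heap: [0-7 ALLOC][8-42 FREE]
Op 2: free(a) -> (freed a); heap: [0-42 FREE]
Op 3: b = malloc(13) -> b = 0; heap: [0-12 ALLOC][13-42 FREE]
Op 4: b = realloc(b, 10) -> b = 0; heap: [0-9 ALLOC][10-42 FREE]
Op 5: b = realloc(b, 16) -> b = 0; heap: [0-15 ALLOC][16-42 FREE]
Op 6: c = malloc(5) -> c = 16; heap: [0-15 ALLOC][16-20 ALLOC][21-42 FREE]
Op 7: d = malloc(10) -> d = 21; heap: [0-15 ALLOC][16-20 ALLOC][21-30 ALLOC][31-42 FREE]
free(d): d = 21 -> block [21-30 ALLOC]; mark free, coalesce with adjacent free neighbors -> [0-15 ALLOC][16-20 ALLOC][21-42 FREE]

Answer: [0-15 ALLOC][16-20 ALLOC][21-42 FREE]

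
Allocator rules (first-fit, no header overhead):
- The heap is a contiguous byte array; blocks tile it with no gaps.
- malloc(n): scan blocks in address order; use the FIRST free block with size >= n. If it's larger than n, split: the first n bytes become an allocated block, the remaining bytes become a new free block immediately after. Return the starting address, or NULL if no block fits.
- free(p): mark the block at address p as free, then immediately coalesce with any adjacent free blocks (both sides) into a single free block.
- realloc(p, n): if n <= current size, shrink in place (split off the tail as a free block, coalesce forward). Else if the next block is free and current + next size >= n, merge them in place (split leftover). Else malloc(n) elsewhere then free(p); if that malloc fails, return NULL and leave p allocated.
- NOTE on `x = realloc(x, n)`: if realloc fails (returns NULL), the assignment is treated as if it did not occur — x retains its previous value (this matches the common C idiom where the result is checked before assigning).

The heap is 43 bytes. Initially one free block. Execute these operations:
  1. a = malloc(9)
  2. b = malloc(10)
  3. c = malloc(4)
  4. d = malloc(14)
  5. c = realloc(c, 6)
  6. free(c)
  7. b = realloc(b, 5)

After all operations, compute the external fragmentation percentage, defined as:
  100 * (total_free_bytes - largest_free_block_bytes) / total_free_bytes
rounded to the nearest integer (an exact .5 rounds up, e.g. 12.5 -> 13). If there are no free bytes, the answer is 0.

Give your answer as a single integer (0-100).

Op 1: a = malloc(9) -> a = 0; heap: [0-8 ALLOC][9-42 FREE]
Op 2: b = malloc(10) -> b = 9; heap: [0-8 ALLOC][9-18 ALLOC][19-42 FREE]
Op 3: c = malloc(4) -> c = 19; heap: [0-8 ALLOC][9-18 ALLOC][19-22 ALLOC][23-42 FREE]
Op 4: d = malloc(14) -> d = 23; heap: [0-8 ALLOC][9-18 ALLOC][19-22 ALLOC][23-36 ALLOC][37-42 FREE]
Op 5: c = realloc(c, 6) -> c = 37; heap: [0-8 ALLOC][9-18 ALLOC][19-22 FREE][23-36 ALLOC][37-42 ALLOC]
Op 6: free(c) -> (freed c); heap: [0-8 ALLOC][9-18 ALLOC][19-22 FREE][23-36 ALLOC][37-42 FREE]
Op 7: b = realloc(b, 5) -> b = 9; heap: [0-8 ALLOC][9-13 ALLOC][14-22 FREE][23-36 ALLOC][37-42 FREE]
Free blocks: [9 6] total_free=15 largest=9 -> 100*(15-9)/15 = 600/15 = 40

Answer: 40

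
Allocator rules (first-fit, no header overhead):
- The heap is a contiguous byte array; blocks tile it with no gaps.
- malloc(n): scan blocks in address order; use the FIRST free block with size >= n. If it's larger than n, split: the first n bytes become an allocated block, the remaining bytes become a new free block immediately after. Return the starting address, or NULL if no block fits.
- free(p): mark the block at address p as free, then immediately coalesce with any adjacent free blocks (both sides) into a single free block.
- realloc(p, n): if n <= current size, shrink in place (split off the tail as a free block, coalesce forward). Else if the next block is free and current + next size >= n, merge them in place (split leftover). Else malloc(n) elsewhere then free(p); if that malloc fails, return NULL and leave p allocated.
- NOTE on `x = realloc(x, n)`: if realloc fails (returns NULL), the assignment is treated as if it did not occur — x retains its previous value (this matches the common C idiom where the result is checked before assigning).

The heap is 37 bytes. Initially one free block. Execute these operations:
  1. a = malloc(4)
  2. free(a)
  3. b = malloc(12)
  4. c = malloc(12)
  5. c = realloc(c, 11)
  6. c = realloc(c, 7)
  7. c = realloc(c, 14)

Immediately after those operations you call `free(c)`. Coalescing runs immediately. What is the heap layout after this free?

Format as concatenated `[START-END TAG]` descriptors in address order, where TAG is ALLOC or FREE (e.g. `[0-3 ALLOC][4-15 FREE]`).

Answer: [0-11 ALLOC][12-36 FREE]

Derivation:
Op 1: a = malloc(4) -> a = 0; heap: [0-3 ALLOC][4-36 FREE]
Op 2: free(a) -> (freed a); heap: [0-36 FREE]
Op 3: b = malloc(12) -> b = 0; heap: [0-11 ALLOC][12-36 FREE]
Op 4: c = malloc(12) -> c = 12; heap: [0-11 ALLOC][12-23 ALLOC][24-36 FREE]
Op 5: c = realloc(c, 11) -> c = 12; heap: [0-11 ALLOC][12-22 ALLOC][23-36 FREE]
Op 6: c = realloc(c, 7) -> c = 12; heap: [0-11 ALLOC][12-18 ALLOC][19-36 FREE]
Op 7: c = realloc(c, 14) -> c = 12; heap: [0-11 ALLOC][12-25 ALLOC][26-36 FREE]
free(c): c = 12 -> block [12-25 ALLOC]; mark free, coalesce with adjacent free neighbors -> [0-11 ALLOC][12-36 FREE]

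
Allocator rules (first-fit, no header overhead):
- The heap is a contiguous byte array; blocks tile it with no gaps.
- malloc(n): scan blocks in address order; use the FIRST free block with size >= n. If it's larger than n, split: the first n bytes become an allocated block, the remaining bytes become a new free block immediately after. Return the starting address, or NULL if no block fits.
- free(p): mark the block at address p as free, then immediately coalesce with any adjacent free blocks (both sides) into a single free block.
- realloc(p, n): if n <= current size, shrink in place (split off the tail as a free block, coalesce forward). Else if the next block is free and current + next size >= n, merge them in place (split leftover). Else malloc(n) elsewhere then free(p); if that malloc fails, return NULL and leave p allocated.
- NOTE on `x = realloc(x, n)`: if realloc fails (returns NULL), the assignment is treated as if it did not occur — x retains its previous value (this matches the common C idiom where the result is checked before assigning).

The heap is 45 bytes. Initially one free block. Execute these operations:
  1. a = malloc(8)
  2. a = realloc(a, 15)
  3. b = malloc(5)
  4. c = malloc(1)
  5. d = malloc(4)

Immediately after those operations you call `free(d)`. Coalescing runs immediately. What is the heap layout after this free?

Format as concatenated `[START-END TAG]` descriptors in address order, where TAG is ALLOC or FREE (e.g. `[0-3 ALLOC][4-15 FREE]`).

Op 1: a = malloc(8) -> a = 0; heap: [0-7 ALLOC][8-44 FREE]
Op 2: a = realloc(a, 15) -> a = 0; heap: [0-14 ALLOC][15-44 FREE]
Op 3: b = malloc(5) -> b = 15; heap: [0-14 ALLOC][15-19 ALLOC][20-44 FREE]
Op 4: c = malloc(1) -> c = 20; heap: [0-14 ALLOC][15-19 ALLOC][20-20 ALLOC][21-44 FREE]
Op 5: d = malloc(4) -> d = 21; heap: [0-14 ALLOC][15-19 ALLOC][20-20 ALLOC][21-24 ALLOC][25-44 FREE]
free(d): d = 21 -> block [21-24 ALLOC]; mark free, coalesce with adjacent free neighbors -> [0-14 ALLOC][15-19 ALLOC][20-20 ALLOC][21-44 FREE]

Answer: [0-14 ALLOC][15-19 ALLOC][20-20 ALLOC][21-44 FREE]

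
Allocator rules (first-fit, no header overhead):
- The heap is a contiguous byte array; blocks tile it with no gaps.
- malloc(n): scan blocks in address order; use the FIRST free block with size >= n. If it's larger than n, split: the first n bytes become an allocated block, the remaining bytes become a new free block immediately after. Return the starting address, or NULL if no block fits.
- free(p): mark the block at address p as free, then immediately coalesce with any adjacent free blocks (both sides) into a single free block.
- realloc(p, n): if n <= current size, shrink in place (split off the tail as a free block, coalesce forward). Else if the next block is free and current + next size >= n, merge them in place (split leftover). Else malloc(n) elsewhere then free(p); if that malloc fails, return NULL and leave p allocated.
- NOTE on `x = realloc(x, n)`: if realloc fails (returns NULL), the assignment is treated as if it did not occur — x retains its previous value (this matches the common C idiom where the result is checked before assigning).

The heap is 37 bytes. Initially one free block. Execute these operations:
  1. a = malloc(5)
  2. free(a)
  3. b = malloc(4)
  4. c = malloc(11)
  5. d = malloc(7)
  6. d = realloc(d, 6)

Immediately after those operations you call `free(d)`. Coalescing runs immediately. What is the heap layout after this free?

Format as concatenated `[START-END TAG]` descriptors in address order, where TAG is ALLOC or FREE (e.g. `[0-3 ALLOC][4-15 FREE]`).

Answer: [0-3 ALLOC][4-14 ALLOC][15-36 FREE]

Derivation:
Op 1: a = malloc(5) -> a = 0; heap: [0-4 ALLOC][5-36 FREE]
Op 2: free(a) -> (freed a); heap: [0-36 FREE]
Op 3: b = malloc(4) -> b = 0; heap: [0-3 ALLOC][4-36 FREE]
Op 4: c = malloc(11) -> c = 4; heap: [0-3 ALLOC][4-14 ALLOC][15-36 FREE]
Op 5: d = malloc(7) -> d = 15; heap: [0-3 ALLOC][4-14 ALLOC][15-21 ALLOC][22-36 FREE]
Op 6: d = realloc(d, 6) -> d = 15; heap: [0-3 ALLOC][4-14 ALLOC][15-20 ALLOC][21-36 FREE]
free(d): d = 15 -> block [15-20 ALLOC]; mark free, coalesce with adjacent free neighbors -> [0-3 ALLOC][4-14 ALLOC][15-36 FREE]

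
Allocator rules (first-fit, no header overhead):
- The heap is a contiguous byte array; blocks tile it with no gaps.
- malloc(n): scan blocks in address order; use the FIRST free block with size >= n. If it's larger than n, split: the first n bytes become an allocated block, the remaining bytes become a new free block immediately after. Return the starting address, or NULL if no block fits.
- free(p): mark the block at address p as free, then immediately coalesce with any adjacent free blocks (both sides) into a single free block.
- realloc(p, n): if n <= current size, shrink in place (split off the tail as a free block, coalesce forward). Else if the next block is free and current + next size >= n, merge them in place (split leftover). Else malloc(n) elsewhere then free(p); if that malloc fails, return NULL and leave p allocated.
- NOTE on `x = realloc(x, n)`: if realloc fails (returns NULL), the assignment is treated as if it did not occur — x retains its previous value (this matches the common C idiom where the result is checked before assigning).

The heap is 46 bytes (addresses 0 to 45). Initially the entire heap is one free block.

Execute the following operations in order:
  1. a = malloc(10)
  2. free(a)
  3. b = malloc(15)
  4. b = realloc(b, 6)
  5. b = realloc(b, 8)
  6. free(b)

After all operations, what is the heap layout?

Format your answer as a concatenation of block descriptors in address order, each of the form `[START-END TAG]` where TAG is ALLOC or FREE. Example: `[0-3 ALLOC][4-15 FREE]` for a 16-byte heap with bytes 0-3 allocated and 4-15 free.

Answer: [0-45 FREE]

Derivation:
Op 1: a = malloc(10) -> a = 0; heap: [0-9 ALLOC][10-45 FREE]
Op 2: free(a) -> (freed a); heap: [0-45 FREE]
Op 3: b = malloc(15) -> b = 0; heap: [0-14 ALLOC][15-45 FREE]
Op 4: b = realloc(b, 6) -> b = 0; heap: [0-5 ALLOC][6-45 FREE]
Op 5: b = realloc(b, 8) -> b = 0; heap: [0-7 ALLOC][8-45 FREE]
Op 6: free(b) -> (freed b); heap: [0-45 FREE]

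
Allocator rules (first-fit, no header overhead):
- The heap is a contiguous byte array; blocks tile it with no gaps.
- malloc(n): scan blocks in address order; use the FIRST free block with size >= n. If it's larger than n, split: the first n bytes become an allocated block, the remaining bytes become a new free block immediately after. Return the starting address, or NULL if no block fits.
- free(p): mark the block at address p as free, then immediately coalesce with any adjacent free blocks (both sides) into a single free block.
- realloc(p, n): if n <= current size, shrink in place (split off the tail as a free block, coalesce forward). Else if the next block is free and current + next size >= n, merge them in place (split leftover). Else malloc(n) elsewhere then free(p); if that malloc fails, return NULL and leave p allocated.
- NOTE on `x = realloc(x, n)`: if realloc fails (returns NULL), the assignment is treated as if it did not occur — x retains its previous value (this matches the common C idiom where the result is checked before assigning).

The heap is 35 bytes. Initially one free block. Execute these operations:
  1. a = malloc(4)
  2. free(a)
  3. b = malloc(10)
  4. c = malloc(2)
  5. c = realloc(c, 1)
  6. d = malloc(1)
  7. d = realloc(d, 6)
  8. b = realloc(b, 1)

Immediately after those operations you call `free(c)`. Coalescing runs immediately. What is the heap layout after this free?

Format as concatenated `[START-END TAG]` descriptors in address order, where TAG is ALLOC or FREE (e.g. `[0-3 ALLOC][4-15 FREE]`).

Answer: [0-0 ALLOC][1-10 FREE][11-16 ALLOC][17-34 FREE]

Derivation:
Op 1: a = malloc(4) -> a = 0; heap: [0-3 ALLOC][4-34 FREE]
Op 2: free(a) -> (freed a); heap: [0-34 FREE]
Op 3: b = malloc(10) -> b = 0; heap: [0-9 ALLOC][10-34 FREE]
Op 4: c = malloc(2) -> c = 10; heap: [0-9 ALLOC][10-11 ALLOC][12-34 FREE]
Op 5: c = realloc(c, 1) -> c = 10; heap: [0-9 ALLOC][10-10 ALLOC][11-34 FREE]
Op 6: d = malloc(1) -> d = 11; heap: [0-9 ALLOC][10-10 ALLOC][11-11 ALLOC][12-34 FREE]
Op 7: d = realloc(d, 6) -> d = 11; heap: [0-9 ALLOC][10-10 ALLOC][11-16 ALLOC][17-34 FREE]
Op 8: b = realloc(b, 1) -> b = 0; heap: [0-0 ALLOC][1-9 FREE][10-10 ALLOC][11-16 ALLOC][17-34 FREE]
free(c): c = 10 -> block [10-10 ALLOC]; mark free, coalesce with adjacent free neighbors -> [0-0 ALLOC][1-10 FREE][11-16 ALLOC][17-34 FREE]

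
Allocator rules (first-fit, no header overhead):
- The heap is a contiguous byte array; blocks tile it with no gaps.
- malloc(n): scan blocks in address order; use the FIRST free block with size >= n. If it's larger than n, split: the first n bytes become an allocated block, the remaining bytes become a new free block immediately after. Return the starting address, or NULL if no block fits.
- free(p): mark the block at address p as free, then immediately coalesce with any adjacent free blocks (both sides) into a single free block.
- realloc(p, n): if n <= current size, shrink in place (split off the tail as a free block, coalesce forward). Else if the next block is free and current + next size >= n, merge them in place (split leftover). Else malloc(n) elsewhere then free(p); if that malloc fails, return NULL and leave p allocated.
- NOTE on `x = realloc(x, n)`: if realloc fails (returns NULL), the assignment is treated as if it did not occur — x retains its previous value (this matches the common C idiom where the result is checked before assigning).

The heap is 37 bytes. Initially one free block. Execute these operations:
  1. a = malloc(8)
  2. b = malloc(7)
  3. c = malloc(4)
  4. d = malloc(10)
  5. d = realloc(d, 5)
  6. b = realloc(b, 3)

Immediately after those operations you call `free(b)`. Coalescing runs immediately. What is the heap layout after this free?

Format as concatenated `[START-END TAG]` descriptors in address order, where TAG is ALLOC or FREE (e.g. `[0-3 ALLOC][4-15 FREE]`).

Answer: [0-7 ALLOC][8-14 FREE][15-18 ALLOC][19-23 ALLOC][24-36 FREE]

Derivation:
Op 1: a = malloc(8) -> a = 0; heap: [0-7 ALLOC][8-36 FREE]
Op 2: b = malloc(7) -> b = 8; heap: [0-7 ALLOC][8-14 ALLOC][15-36 FREE]
Op 3: c = malloc(4) -> c = 15; heap: [0-7 ALLOC][8-14 ALLOC][15-18 ALLOC][19-36 FREE]
Op 4: d = malloc(10) -> d = 19; heap: [0-7 ALLOC][8-14 ALLOC][15-18 ALLOC][19-28 ALLOC][29-36 FREE]
Op 5: d = realloc(d, 5) -> d = 19; heap: [0-7 ALLOC][8-14 ALLOC][15-18 ALLOC][19-23 ALLOC][24-36 FREE]
Op 6: b = realloc(b, 3) -> b = 8; heap: [0-7 ALLOC][8-10 ALLOC][11-14 FREE][15-18 ALLOC][19-23 ALLOC][24-36 FREE]
free(b): b = 8 -> block [8-10 ALLOC]; mark free, coalesce with adjacent free neighbors -> [0-7 ALLOC][8-14 FREE][15-18 ALLOC][19-23 ALLOC][24-36 FREE]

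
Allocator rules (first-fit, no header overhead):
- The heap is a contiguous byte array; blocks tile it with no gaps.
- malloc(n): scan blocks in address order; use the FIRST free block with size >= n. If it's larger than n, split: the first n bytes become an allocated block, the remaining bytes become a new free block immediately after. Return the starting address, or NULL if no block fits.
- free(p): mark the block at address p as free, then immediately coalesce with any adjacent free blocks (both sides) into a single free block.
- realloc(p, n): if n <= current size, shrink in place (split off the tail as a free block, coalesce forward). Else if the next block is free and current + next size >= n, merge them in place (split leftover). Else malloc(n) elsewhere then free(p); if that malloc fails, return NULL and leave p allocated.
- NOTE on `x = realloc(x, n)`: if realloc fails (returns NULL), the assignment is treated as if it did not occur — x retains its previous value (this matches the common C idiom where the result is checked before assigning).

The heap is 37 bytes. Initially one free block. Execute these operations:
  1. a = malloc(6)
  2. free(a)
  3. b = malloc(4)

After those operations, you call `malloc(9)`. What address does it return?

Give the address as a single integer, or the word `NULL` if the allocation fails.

Op 1: a = malloc(6) -> a = 0; heap: [0-5 ALLOC][6-36 FREE]
Op 2: free(a) -> (freed a); heap: [0-36 FREE]
Op 3: b = malloc(4) -> b = 0; heap: [0-3 ALLOC][4-36 FREE]
malloc(9): first-fit scan over [0-3 ALLOC][4-36 FREE] -> 4

Answer: 4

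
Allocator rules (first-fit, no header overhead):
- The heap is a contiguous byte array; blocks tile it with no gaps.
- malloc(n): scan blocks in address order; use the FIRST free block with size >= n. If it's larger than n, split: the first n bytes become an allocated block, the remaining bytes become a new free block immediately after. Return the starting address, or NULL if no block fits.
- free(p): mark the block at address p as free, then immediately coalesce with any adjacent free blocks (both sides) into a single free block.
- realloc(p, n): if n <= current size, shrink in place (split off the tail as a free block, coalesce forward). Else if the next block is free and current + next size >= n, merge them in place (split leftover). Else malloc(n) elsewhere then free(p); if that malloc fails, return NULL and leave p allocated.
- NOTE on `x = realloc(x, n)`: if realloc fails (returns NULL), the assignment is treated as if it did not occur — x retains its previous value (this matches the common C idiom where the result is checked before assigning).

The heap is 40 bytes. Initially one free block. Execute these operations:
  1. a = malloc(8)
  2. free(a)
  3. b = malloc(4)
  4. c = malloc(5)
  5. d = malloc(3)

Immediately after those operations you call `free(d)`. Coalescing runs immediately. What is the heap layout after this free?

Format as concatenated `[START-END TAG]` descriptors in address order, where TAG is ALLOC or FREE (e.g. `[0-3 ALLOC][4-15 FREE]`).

Op 1: a = malloc(8) -> a = 0; heap: [0-7 ALLOC][8-39 FREE]
Op 2: free(a) -> (freed a); heap: [0-39 FREE]
Op 3: b = malloc(4) -> b = 0; heap: [0-3 ALLOC][4-39 FREE]
Op 4: c = malloc(5) -> c = 4; heap: [0-3 ALLOC][4-8 ALLOC][9-39 FREE]
Op 5: d = malloc(3) -> d = 9; heap: [0-3 ALLOC][4-8 ALLOC][9-11 ALLOC][12-39 FREE]
free(d): d = 9 -> block [9-11 ALLOC]; mark free, coalesce with adjacent free neighbors -> [0-3 ALLOC][4-8 ALLOC][9-39 FREE]

Answer: [0-3 ALLOC][4-8 ALLOC][9-39 FREE]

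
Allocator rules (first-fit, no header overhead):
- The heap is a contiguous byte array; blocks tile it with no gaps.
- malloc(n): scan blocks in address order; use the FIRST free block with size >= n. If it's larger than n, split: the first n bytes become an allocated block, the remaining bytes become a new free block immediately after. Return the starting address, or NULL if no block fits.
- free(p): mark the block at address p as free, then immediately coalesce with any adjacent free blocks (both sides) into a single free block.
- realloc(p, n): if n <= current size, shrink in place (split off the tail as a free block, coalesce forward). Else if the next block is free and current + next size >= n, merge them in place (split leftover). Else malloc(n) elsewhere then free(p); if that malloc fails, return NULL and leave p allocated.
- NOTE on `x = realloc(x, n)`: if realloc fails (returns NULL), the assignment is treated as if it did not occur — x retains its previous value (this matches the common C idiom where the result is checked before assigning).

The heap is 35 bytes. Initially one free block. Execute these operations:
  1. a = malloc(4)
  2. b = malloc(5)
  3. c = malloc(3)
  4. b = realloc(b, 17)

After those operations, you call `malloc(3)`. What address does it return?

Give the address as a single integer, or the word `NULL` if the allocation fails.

Op 1: a = malloc(4) -> a = 0; heap: [0-3 ALLOC][4-34 FREE]
Op 2: b = malloc(5) -> b = 4; heap: [0-3 ALLOC][4-8 ALLOC][9-34 FREE]
Op 3: c = malloc(3) -> c = 9; heap: [0-3 ALLOC][4-8 ALLOC][9-11 ALLOC][12-34 FREE]
Op 4: b = realloc(b, 17) -> b = 12; heap: [0-3 ALLOC][4-8 FREE][9-11 ALLOC][12-28 ALLOC][29-34 FREE]
malloc(3): first-fit scan over [0-3 ALLOC][4-8 FREE][9-11 ALLOC][12-28 ALLOC][29-34 FREE] -> 4

Answer: 4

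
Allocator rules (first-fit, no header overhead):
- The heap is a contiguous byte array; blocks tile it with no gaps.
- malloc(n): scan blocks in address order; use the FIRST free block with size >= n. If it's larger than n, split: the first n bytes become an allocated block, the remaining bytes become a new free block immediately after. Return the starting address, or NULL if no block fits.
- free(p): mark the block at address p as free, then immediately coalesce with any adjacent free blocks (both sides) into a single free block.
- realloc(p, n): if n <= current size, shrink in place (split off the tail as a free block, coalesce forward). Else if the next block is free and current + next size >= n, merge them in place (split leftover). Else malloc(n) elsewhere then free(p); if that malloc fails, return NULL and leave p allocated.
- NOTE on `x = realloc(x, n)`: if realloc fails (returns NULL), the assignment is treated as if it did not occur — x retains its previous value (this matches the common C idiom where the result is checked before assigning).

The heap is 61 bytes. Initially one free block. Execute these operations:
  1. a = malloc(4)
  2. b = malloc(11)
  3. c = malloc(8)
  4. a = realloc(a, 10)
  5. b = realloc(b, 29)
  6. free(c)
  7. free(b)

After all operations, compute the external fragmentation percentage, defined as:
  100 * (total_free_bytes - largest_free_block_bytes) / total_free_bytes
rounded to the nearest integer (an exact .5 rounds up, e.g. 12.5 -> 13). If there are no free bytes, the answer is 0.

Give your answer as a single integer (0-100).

Op 1: a = malloc(4) -> a = 0; heap: [0-3 ALLOC][4-60 FREE]
Op 2: b = malloc(11) -> b = 4; heap: [0-3 ALLOC][4-14 ALLOC][15-60 FREE]
Op 3: c = malloc(8) -> c = 15; heap: [0-3 ALLOC][4-14 ALLOC][15-22 ALLOC][23-60 FREE]
Op 4: a = realloc(a, 10) -> a = 23; heap: [0-3 FREE][4-14 ALLOC][15-22 ALLOC][23-32 ALLOC][33-60 FREE]
Op 5: b = realloc(b, 29) -> NULL (b unchanged); heap: [0-3 FREE][4-14 ALLOC][15-22 ALLOC][23-32 ALLOC][33-60 FREE]
Op 6: free(c) -> (freed c); heap: [0-3 FREE][4-14 ALLOC][15-22 FREE][23-32 ALLOC][33-60 FREE]
Op 7: free(b) -> (freed b); heap: [0-22 FREE][23-32 ALLOC][33-60 FREE]
Free blocks: [23 28] total_free=51 largest=28 -> 100*(51-28)/51 = 2300/51 ≈ 45.098 -> rounds to 45

Answer: 45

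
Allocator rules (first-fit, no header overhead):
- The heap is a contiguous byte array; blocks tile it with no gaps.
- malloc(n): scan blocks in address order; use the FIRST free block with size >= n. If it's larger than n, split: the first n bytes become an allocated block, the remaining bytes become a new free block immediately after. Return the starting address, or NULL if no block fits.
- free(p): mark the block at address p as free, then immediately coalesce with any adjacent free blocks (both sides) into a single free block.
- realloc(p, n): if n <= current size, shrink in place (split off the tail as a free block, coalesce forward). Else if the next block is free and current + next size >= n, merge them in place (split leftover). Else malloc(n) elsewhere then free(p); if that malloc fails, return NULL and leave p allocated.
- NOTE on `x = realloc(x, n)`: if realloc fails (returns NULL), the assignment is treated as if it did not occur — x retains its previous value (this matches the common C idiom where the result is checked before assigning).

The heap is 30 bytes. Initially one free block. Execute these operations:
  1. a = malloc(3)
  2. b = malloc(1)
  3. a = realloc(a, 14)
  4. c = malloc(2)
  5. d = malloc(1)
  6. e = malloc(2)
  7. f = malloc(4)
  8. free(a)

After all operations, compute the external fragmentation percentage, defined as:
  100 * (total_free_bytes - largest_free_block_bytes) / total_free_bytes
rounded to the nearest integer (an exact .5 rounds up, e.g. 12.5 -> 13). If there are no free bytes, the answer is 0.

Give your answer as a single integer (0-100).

Answer: 30

Derivation:
Op 1: a = malloc(3) -> a = 0; heap: [0-2 ALLOC][3-29 FREE]
Op 2: b = malloc(1) -> b = 3; heap: [0-2 ALLOC][3-3 ALLOC][4-29 FREE]
Op 3: a = realloc(a, 14) -> a = 4; heap: [0-2 FREE][3-3 ALLOC][4-17 ALLOC][18-29 FREE]
Op 4: c = malloc(2) -> c = 0; heap: [0-1 ALLOC][2-2 FREE][3-3 ALLOC][4-17 ALLOC][18-29 FREE]
Op 5: d = malloc(1) -> d = 2; heap: [0-1 ALLOC][2-2 ALLOC][3-3 ALLOC][4-17 ALLOC][18-29 FREE]
Op 6: e = malloc(2) -> e = 18; heap: [0-1 ALLOC][2-2 ALLOC][3-3 ALLOC][4-17 ALLOC][18-19 ALLOC][20-29 FREE]
Op 7: f = malloc(4) -> f = 20; heap: [0-1 ALLOC][2-2 ALLOC][3-3 ALLOC][4-17 ALLOC][18-19 ALLOC][20-23 ALLOC][24-29 FREE]
Op 8: free(a) -> (freed a); heap: [0-1 ALLOC][2-2 ALLOC][3-3 ALLOC][4-17 FREE][18-19 ALLOC][20-23 ALLOC][24-29 FREE]
Free blocks: [14 6] total_free=20 largest=14 -> 100*(20-14)/20 = 600/20 = 30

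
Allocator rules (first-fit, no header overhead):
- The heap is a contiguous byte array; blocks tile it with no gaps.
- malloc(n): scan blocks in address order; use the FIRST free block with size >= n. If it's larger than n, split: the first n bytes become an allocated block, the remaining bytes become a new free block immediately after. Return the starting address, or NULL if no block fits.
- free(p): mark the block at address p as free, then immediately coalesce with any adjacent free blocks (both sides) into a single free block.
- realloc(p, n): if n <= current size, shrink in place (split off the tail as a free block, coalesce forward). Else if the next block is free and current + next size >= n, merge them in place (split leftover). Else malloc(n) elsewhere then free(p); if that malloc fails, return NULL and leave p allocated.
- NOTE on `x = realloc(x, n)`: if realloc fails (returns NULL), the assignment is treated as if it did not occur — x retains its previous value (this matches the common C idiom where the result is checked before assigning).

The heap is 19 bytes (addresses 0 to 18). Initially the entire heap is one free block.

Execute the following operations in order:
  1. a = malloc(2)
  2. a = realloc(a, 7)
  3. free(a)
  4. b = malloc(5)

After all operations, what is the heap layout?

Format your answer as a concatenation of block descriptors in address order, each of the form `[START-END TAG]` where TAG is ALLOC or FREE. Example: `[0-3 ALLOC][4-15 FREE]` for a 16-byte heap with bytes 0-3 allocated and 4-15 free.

Op 1: a = malloc(2) -> a = 0; heap: [0-1 ALLOC][2-18 FREE]
Op 2: a = realloc(a, 7) -> a = 0; heap: [0-6 ALLOC][7-18 FREE]
Op 3: free(a) -> (freed a); heap: [0-18 FREE]
Op 4: b = malloc(5) -> b = 0; heap: [0-4 ALLOC][5-18 FREE]

Answer: [0-4 ALLOC][5-18 FREE]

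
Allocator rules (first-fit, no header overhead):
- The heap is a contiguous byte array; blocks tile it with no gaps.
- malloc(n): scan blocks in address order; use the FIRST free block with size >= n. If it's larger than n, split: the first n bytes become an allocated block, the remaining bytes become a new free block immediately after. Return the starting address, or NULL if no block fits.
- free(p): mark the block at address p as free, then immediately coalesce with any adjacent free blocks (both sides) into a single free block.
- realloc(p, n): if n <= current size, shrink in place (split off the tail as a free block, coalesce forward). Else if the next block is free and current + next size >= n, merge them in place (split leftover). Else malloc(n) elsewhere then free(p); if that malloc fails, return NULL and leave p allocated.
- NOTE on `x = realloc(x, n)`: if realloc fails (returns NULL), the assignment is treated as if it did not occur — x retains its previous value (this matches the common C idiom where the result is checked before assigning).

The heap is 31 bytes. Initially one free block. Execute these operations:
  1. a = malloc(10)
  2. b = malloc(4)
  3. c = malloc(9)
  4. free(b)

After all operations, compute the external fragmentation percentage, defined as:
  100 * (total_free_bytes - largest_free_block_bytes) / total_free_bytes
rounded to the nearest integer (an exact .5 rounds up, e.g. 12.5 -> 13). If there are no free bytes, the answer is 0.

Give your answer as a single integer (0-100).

Answer: 33

Derivation:
Op 1: a = malloc(10) -> a = 0; heap: [0-9 ALLOC][10-30 FREE]
Op 2: b = malloc(4) -> b = 10; heap: [0-9 ALLOC][10-13 ALLOC][14-30 FREE]
Op 3: c = malloc(9) -> c = 14; heap: [0-9 ALLOC][10-13 ALLOC][14-22 ALLOC][23-30 FREE]
Op 4: free(b) -> (freed b); heap: [0-9 ALLOC][10-13 FREE][14-22 ALLOC][23-30 FREE]
Free blocks: [4 8] total_free=12 largest=8 -> 100*(12-8)/12 = 400/12 ≈ 33.333 -> rounds to 33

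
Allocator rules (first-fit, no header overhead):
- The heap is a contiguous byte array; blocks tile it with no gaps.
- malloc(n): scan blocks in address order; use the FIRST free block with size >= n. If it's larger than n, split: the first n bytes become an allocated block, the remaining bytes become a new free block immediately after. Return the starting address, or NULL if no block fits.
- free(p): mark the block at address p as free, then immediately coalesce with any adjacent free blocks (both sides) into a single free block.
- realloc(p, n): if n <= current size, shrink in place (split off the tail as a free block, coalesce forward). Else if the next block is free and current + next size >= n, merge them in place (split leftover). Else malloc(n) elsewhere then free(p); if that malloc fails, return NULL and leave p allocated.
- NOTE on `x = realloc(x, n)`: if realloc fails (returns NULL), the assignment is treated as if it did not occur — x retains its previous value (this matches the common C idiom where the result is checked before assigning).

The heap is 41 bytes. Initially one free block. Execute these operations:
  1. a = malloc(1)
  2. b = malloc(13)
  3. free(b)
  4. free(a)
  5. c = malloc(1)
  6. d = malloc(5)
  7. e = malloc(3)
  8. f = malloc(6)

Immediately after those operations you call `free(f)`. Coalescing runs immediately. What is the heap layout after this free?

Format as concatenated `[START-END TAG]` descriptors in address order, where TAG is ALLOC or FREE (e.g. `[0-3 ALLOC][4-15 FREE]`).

Answer: [0-0 ALLOC][1-5 ALLOC][6-8 ALLOC][9-40 FREE]

Derivation:
Op 1: a = malloc(1) -> a = 0; heap: [0-0 ALLOC][1-40 FREE]
Op 2: b = malloc(13) -> b = 1; heap: [0-0 ALLOC][1-13 ALLOC][14-40 FREE]
Op 3: free(b) -> (freed b); heap: [0-0 ALLOC][1-40 FREE]
Op 4: free(a) -> (freed a); heap: [0-40 FREE]
Op 5: c = malloc(1) -> c = 0; heap: [0-0 ALLOC][1-40 FREE]
Op 6: d = malloc(5) -> d = 1; heap: [0-0 ALLOC][1-5 ALLOC][6-40 FREE]
Op 7: e = malloc(3) -> e = 6; heap: [0-0 ALLOC][1-5 ALLOC][6-8 ALLOC][9-40 FREE]
Op 8: f = malloc(6) -> f = 9; heap: [0-0 ALLOC][1-5 ALLOC][6-8 ALLOC][9-14 ALLOC][15-40 FREE]
free(f): f = 9 -> block [9-14 ALLOC]; mark free, coalesce with adjacent free neighbors -> [0-0 ALLOC][1-5 ALLOC][6-8 ALLOC][9-40 FREE]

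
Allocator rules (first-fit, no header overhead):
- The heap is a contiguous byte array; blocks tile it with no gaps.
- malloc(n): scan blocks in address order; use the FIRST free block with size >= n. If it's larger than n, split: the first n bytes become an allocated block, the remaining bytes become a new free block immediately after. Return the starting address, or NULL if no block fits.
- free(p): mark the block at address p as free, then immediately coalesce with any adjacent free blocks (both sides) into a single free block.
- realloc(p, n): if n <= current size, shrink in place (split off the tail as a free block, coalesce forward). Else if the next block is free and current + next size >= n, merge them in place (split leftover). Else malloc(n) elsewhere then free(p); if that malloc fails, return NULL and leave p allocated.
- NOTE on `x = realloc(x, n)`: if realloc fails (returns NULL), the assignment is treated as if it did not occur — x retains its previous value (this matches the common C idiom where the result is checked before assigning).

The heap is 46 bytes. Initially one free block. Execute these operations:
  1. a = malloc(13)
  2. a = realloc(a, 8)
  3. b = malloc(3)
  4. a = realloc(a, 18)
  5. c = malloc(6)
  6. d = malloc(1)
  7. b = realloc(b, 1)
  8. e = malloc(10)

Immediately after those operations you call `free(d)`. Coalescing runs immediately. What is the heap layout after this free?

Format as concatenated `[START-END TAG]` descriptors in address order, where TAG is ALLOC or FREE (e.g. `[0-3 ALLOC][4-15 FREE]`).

Answer: [0-5 ALLOC][6-7 FREE][8-8 ALLOC][9-10 FREE][11-28 ALLOC][29-38 ALLOC][39-45 FREE]

Derivation:
Op 1: a = malloc(13) -> a = 0; heap: [0-12 ALLOC][13-45 FREE]
Op 2: a = realloc(a, 8) -> a = 0; heap: [0-7 ALLOC][8-45 FREE]
Op 3: b = malloc(3) -> b = 8; heap: [0-7 ALLOC][8-10 ALLOC][11-45 FREE]
Op 4: a = realloc(a, 18) -> a = 11; heap: [0-7 FREE][8-10 ALLOC][11-28 ALLOC][29-45 FREE]
Op 5: c = malloc(6) -> c = 0; heap: [0-5 ALLOC][6-7 FREE][8-10 ALLOC][11-28 ALLOC][29-45 FREE]
Op 6: d = malloc(1) -> d = 6; heap: [0-5 ALLOC][6-6 ALLOC][7-7 FREE][8-10 ALLOC][11-28 ALLOC][29-45 FREE]
Op 7: b = realloc(b, 1) -> b = 8; heap: [0-5 ALLOC][6-6 ALLOC][7-7 FREE][8-8 ALLOC][9-10 FREE][11-28 ALLOC][29-45 FREE]
Op 8: e = malloc(10) -> e = 29; heap: [0-5 ALLOC][6-6 ALLOC][7-7 FREE][8-8 ALLOC][9-10 FREE][11-28 ALLOC][29-38 ALLOC][39-45 FREE]
free(d): d = 6 -> block [6-6 ALLOC]; mark free, coalesce with adjacent free neighbors -> [0-5 ALLOC][6-7 FREE][8-8 ALLOC][9-10 FREE][11-28 ALLOC][29-38 ALLOC][39-45 FREE]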